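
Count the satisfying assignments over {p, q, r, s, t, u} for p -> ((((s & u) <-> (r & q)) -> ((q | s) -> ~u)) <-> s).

48

Initial set: {(p -> ((((s & u) <-> (r & q)) -> ((q | s) -> ~u)) <-> s))}.
(p -> ((((s & u) <-> (r & q)) -> ((q | s) -> ~u)) <-> s)): β-rule — branch into ~p  //  ((((s & u) <-> (r & q)) -> ((q | s) -> ~u)) <-> s).
  branch 1 (add ~p):
    ○ open, literals {p=F}.
  branch 2 (add ((((s & u) <-> (r & q)) -> ((q | s) -> ~u)) <-> s)):
    ((((s & u) <-> (r & q)) -> ((q | s) -> ~u)) <-> s): β-rule — branch into (((s & u) <-> (r & q)) -> ((q | s) -> ~u)), s  //  ~(((s & u) <-> (r & q)) -> ((q | s) -> ~u)), ~s.
      branch 2.1 (add (((s & u) <-> (r & q)) -> ((q | s) -> ~u)), s):
        (((s & u) <-> (r & q)) -> ((q | s) -> ~u)): β-rule — branch into ~((s & u) <-> (r & q))  //  ((q | s) -> ~u).
          branch 2.1.1 (add ~((s & u) <-> (r & q))):
            ~((s & u) <-> (r & q)): β-rule — branch into (s & u), ~(r & q)  //  ~(s & u), (r & q).
              branch 2.1.1.1 (add (s & u), ~(r & q)):
                (s & u): α-rule — add s, u.
                ~(r & q): β-rule — branch into ~r  //  ~q.
                  branch 2.1.1.1.1 (add ~r):
                    ○ open, literals {r=F, s=T, u=T}.
                  branch 2.1.1.1.2 (add ~q):
                    ○ open, literals {q=F, s=T, u=T}.
              branch 2.1.1.2 (add ~(s & u), (r & q)):
                (r & q): α-rule — add r, q.
                ~(s & u): β-rule — branch into ~s  //  ~u.
                  branch 2.1.1.2.1 (add ~s):
                    × closes — contains both s and ~s.
                  branch 2.1.1.2.2 (add ~u):
                    ○ open, literals {q=T, r=T, s=T, u=F}.
          branch 2.1.2 (add ((q | s) -> ~u)):
            ((q | s) -> ~u): β-rule — branch into ~(q | s)  //  ~u.
              branch 2.1.2.1 (add ~(q | s)):
                ~(q | s): α-rule — add ~q, ~s.
                × closes — contains both s and ~s.
              branch 2.1.2.2 (add ~u):
                ○ open, literals {s=T, u=F}.
      branch 2.2 (add ~(((s & u) <-> (r & q)) -> ((q | s) -> ~u)), ~s):
        ~(((s & u) <-> (r & q)) -> ((q | s) -> ~u)): α-rule — add ((s & u) <-> (r & q)), ~((q | s) -> ~u).
        ~((q | s) -> ~u): α-rule — add (q | s), ~~u.
        ((s & u) <-> (r & q)): β-rule — branch into (s & u), (r & q)  //  ~(s & u), ~(r & q).
          branch 2.2.1 (add (s & u), (r & q)):
            (s & u): α-rule — add s, u.
            × closes — contains both s and ~s.
          branch 2.2.2 (add ~(s & u), ~(r & q)):
            (q | s): β-rule — branch into q  //  s.
              branch 2.2.2.1 (add q):
                ~(s & u): β-rule — branch into ~s  //  ~u.
                  branch 2.2.2.1.1 (add ~s):
                    ~(r & q): β-rule — branch into ~r  //  ~q.
                      branch 2.2.2.1.1.1 (add ~r):
                        ○ open, literals {q=T, r=F, s=F, u=T}.
                      branch 2.2.2.1.1.2 (add ~q):
                        × closes — contains both q and ~q.
                  branch 2.2.2.1.2 (add ~u):
                    × closes — contains both u and ~u.
              branch 2.2.2.2 (add s):
                × closes — contains both s and ~s.
6 branches closed, 6 open.
Each open branch fixes some atoms; the unmentioned ones are free. Counting distinct full assignments: branch {p=F} (q, r, s, t, u) contributes 32 new; branch {r=F, s=T, u=T} (p, q, t) contributes 4 new; branch {q=F, s=T, u=T} (p, r, t) contributes 2 new; branch {q=T, r=T, s=T, u=F} (p, t) contributes 2 new; branch {s=T, u=F} (p, q, r, t) contributes 6 new; branch {q=T, r=F, s=F, u=T} (p, t) contributes 2 new. Total: 48.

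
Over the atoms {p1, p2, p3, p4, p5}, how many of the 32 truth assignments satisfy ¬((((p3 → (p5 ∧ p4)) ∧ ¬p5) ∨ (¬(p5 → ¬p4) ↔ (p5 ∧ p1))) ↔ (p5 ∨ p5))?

Initial set: {¬((((p3 → (p5 ∧ p4)) ∧ ¬p5) ∨ (¬(p5 → ¬p4) ↔ (p5 ∧ p1))) ↔ (p5 ∨ p5))}.
¬((((p3 → (p5 ∧ p4)) ∧ ¬p5) ∨ (¬(p5 → ¬p4) ↔ (p5 ∧ p1))) ↔ (p5 ∨ p5)): β-rule — branch into (((p3 → (p5 ∧ p4)) ∧ ¬p5) ∨ (¬(p5 → ¬p4) ↔ (p5 ∧ p1))), ¬(p5 ∨ p5)  //  ¬(((p3 → (p5 ∧ p4)) ∧ ¬p5) ∨ (¬(p5 → ¬p4) ↔ (p5 ∧ p1))), (p5 ∨ p5).
  branch 1 (add (((p3 → (p5 ∧ p4)) ∧ ¬p5) ∨ (¬(p5 → ¬p4) ↔ (p5 ∧ p1))), ¬(p5 ∨ p5)):
    ¬(p5 ∨ p5): α-rule — add ¬p5, ¬p5.
    (((p3 → (p5 ∧ p4)) ∧ ¬p5) ∨ (¬(p5 → ¬p4) ↔ (p5 ∧ p1))): β-rule — branch into ((p3 → (p5 ∧ p4)) ∧ ¬p5)  //  (¬(p5 → ¬p4) ↔ (p5 ∧ p1)).
      branch 1.1 (add ((p3 → (p5 ∧ p4)) ∧ ¬p5)):
        ((p3 → (p5 ∧ p4)) ∧ ¬p5): α-rule — add (p3 → (p5 ∧ p4)), ¬p5.
        (p3 → (p5 ∧ p4)): β-rule — branch into ¬p3  //  (p5 ∧ p4).
          branch 1.1.1 (add ¬p3):
            ○ open, literals {p3=false, p5=false}.
          branch 1.1.2 (add (p5 ∧ p4)):
            (p5 ∧ p4): α-rule — add p5, p4.
            × closes — contains both p5 and ¬p5.
      branch 1.2 (add (¬(p5 → ¬p4) ↔ (p5 ∧ p1))):
        (¬(p5 → ¬p4) ↔ (p5 ∧ p1)): β-rule — branch into ¬(p5 → ¬p4), (p5 ∧ p1)  //  ¬¬(p5 → ¬p4), ¬(p5 ∧ p1).
          branch 1.2.1 (add ¬(p5 → ¬p4), (p5 ∧ p1)):
            ¬(p5 → ¬p4): α-rule — add p5, ¬¬p4.
            × closes — contains both p5 and ¬p5.
          branch 1.2.2 (add ¬¬(p5 → ¬p4), ¬(p5 ∧ p1)):
            ¬¬(p5 → ¬p4): β-rule — branch into ¬p5  //  ¬p4.
              branch 1.2.2.1 (add ¬p5):
                ¬(p5 ∧ p1): β-rule — branch into ¬p5  //  ¬p1.
                  branch 1.2.2.1.1 (add ¬p5):
                    ○ open, literals {p5=false}.
                  branch 1.2.2.1.2 (add ¬p1):
                    ○ open, literals {p1=false, p5=false}.
              branch 1.2.2.2 (add ¬p4):
                ¬(p5 ∧ p1): β-rule — branch into ¬p5  //  ¬p1.
                  branch 1.2.2.2.1 (add ¬p5):
                    ○ open, literals {p4=false, p5=false}.
                  branch 1.2.2.2.2 (add ¬p1):
                    ○ open, literals {p1=false, p4=false, p5=false}.
  branch 2 (add ¬(((p3 → (p5 ∧ p4)) ∧ ¬p5) ∨ (¬(p5 → ¬p4) ↔ (p5 ∧ p1))), (p5 ∨ p5)):
    ¬(((p3 → (p5 ∧ p4)) ∧ ¬p5) ∨ (¬(p5 → ¬p4) ↔ (p5 ∧ p1))): α-rule — add ¬((p3 → (p5 ∧ p4)) ∧ ¬p5), ¬(¬(p5 → ¬p4) ↔ (p5 ∧ p1)).
    (p5 ∨ p5): β-rule — branch into p5  //  p5.
      branch 2.1 (add p5):
        ¬((p3 → (p5 ∧ p4)) ∧ ¬p5): β-rule — branch into ¬(p3 → (p5 ∧ p4))  //  ¬¬p5.
          branch 2.1.1 (add ¬(p3 → (p5 ∧ p4))):
            ¬(p3 → (p5 ∧ p4)): α-rule — add p3, ¬(p5 ∧ p4).
            ¬(¬(p5 → ¬p4) ↔ (p5 ∧ p1)): β-rule — branch into ¬(p5 → ¬p4), ¬(p5 ∧ p1)  //  ¬¬(p5 → ¬p4), (p5 ∧ p1).
              branch 2.1.1.1 (add ¬(p5 → ¬p4), ¬(p5 ∧ p1)):
                ¬(p5 → ¬p4): α-rule — add p5, ¬¬p4.
                ¬(p5 ∧ p4): β-rule — branch into ¬p5  //  ¬p4.
                  branch 2.1.1.1.1 (add ¬p5):
                    × closes — contains both p5 and ¬p5.
                  branch 2.1.1.1.2 (add ¬p4):
                    × closes — contains both p4 and ¬p4.
              branch 2.1.1.2 (add ¬¬(p5 → ¬p4), (p5 ∧ p1)):
                (p5 ∧ p1): α-rule — add p5, p1.
                ¬(p5 ∧ p4): β-rule — branch into ¬p5  //  ¬p4.
                  branch 2.1.1.2.1 (add ¬p5):
                    × closes — contains both p5 and ¬p5.
                  branch 2.1.1.2.2 (add ¬p4):
                    ¬¬(p5 → ¬p4): β-rule — branch into ¬p5  //  ¬p4.
                      branch 2.1.1.2.2.1 (add ¬p5):
                        × closes — contains both p5 and ¬p5.
                      branch 2.1.1.2.2.2 (add ¬p4):
                        ○ open, literals {p1=true, p3=true, p4=false, p5=true}.
          branch 2.1.2 (add ¬¬p5):
            ¬(¬(p5 → ¬p4) ↔ (p5 ∧ p1)): β-rule — branch into ¬(p5 → ¬p4), ¬(p5 ∧ p1)  //  ¬¬(p5 → ¬p4), (p5 ∧ p1).
              branch 2.1.2.1 (add ¬(p5 → ¬p4), ¬(p5 ∧ p1)):
                ¬(p5 → ¬p4): α-rule — add p5, ¬¬p4.
                ¬(p5 ∧ p1): β-rule — branch into ¬p5  //  ¬p1.
                  branch 2.1.2.1.1 (add ¬p5):
                    × closes — contains both p5 and ¬p5.
                  branch 2.1.2.1.2 (add ¬p1):
                    ○ open, literals {p1=false, p4=true, p5=true}.
              branch 2.1.2.2 (add ¬¬(p5 → ¬p4), (p5 ∧ p1)):
                (p5 ∧ p1): α-rule — add p5, p1.
                ¬¬(p5 → ¬p4): β-rule — branch into ¬p5  //  ¬p4.
                  branch 2.1.2.2.1 (add ¬p5):
                    × closes — contains both p5 and ¬p5.
                  branch 2.1.2.2.2 (add ¬p4):
                    ○ open, literals {p1=true, p4=false, p5=true}.
      branch 2.2 (add p5):
        ¬((p3 → (p5 ∧ p4)) ∧ ¬p5): β-rule — branch into ¬(p3 → (p5 ∧ p4))  //  ¬¬p5.
          branch 2.2.1 (add ¬(p3 → (p5 ∧ p4))):
            ¬(p3 → (p5 ∧ p4)): α-rule — add p3, ¬(p5 ∧ p4).
            ¬(¬(p5 → ¬p4) ↔ (p5 ∧ p1)): β-rule — branch into ¬(p5 → ¬p4), ¬(p5 ∧ p1)  //  ¬¬(p5 → ¬p4), (p5 ∧ p1).
              branch 2.2.1.1 (add ¬(p5 → ¬p4), ¬(p5 ∧ p1)):
                ¬(p5 → ¬p4): α-rule — add p5, ¬¬p4.
                ¬(p5 ∧ p4): β-rule — branch into ¬p5  //  ¬p4.
                  branch 2.2.1.1.1 (add ¬p5):
                    × closes — contains both p5 and ¬p5.
                  branch 2.2.1.1.2 (add ¬p4):
                    × closes — contains both p4 and ¬p4.
              branch 2.2.1.2 (add ¬¬(p5 → ¬p4), (p5 ∧ p1)):
                (p5 ∧ p1): α-rule — add p5, p1.
                ¬(p5 ∧ p4): β-rule — branch into ¬p5  //  ¬p4.
                  branch 2.2.1.2.1 (add ¬p5):
                    × closes — contains both p5 and ¬p5.
                  branch 2.2.1.2.2 (add ¬p4):
                    ¬¬(p5 → ¬p4): β-rule — branch into ¬p5  //  ¬p4.
                      branch 2.2.1.2.2.1 (add ¬p5):
                        × closes — contains both p5 and ¬p5.
                      branch 2.2.1.2.2.2 (add ¬p4):
                        ○ open, literals {p1=true, p3=true, p4=false, p5=true}.
          branch 2.2.2 (add ¬¬p5):
            ¬(¬(p5 → ¬p4) ↔ (p5 ∧ p1)): β-rule — branch into ¬(p5 → ¬p4), ¬(p5 ∧ p1)  //  ¬¬(p5 → ¬p4), (p5 ∧ p1).
              branch 2.2.2.1 (add ¬(p5 → ¬p4), ¬(p5 ∧ p1)):
                ¬(p5 → ¬p4): α-rule — add p5, ¬¬p4.
                ¬(p5 ∧ p1): β-rule — branch into ¬p5  //  ¬p1.
                  branch 2.2.2.1.1 (add ¬p5):
                    × closes — contains both p5 and ¬p5.
                  branch 2.2.2.1.2 (add ¬p1):
                    ○ open, literals {p1=false, p4=true, p5=true}.
              branch 2.2.2.2 (add ¬¬(p5 → ¬p4), (p5 ∧ p1)):
                (p5 ∧ p1): α-rule — add p5, p1.
                ¬¬(p5 → ¬p4): β-rule — branch into ¬p5  //  ¬p4.
                  branch 2.2.2.2.1 (add ¬p5):
                    × closes — contains both p5 and ¬p5.
                  branch 2.2.2.2.2 (add ¬p4):
                    ○ open, literals {p1=true, p4=false, p5=true}.
14 branches closed, 11 open.
Each open branch fixes some atoms; the unmentioned ones are free. Counting distinct full assignments: branch {p3=false, p5=false} (p1, p2, p4) contributes 8 new; branch {p5=false} (p1, p2, p3, p4) contributes 8 new; branch {p1=false, p5=false} (p2, p3, p4) contributes 0 new; branch {p4=false, p5=false} (p1, p2, p3) contributes 0 new; branch {p1=false, p4=false, p5=false} (p2, p3) contributes 0 new; branch {p1=true, p3=true, p4=false, p5=true} (p2) contributes 2 new; branch {p1=false, p4=true, p5=true} (p2, p3) contributes 4 new; branch {p1=true, p4=false, p5=true} (p2, p3) contributes 2 new; branch {p1=true, p3=true, p4=false, p5=true} (p2) contributes 0 new; branch {p1=false, p4=true, p5=true} (p2, p3) contributes 0 new; branch {p1=true, p4=false, p5=true} (p2, p3) contributes 0 new. Total: 24.

24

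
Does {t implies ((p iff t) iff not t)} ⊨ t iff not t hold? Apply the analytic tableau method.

No

Initial set: {(t implies ((p iff t) iff not t)); not (t iff not t)}.
(t implies ((p iff t) iff not t)): β-rule — branch into not t  //  ((p iff t) iff not t).
  branch 1 (add not t):
    not (t iff not t): β-rule — branch into t, not not t  //  not t, not t.
      branch 1.1 (add t, not not t):
        × closes — contains both t and not t.
      branch 1.2 (add not t, not t):
        ○ open, literals {t=false}.
  branch 2 (add ((p iff t) iff not t)):
    not (t iff not t): β-rule — branch into t, not not t  //  not t, not t.
      branch 2.1 (add t, not not t):
        ((p iff t) iff not t): β-rule — branch into (p iff t), not t  //  not (p iff t), not not t.
          branch 2.1.1 (add (p iff t), not t):
            × closes — contains both t and not t.
          branch 2.1.2 (add not (p iff t), not not t):
            not (p iff t): β-rule — branch into p, not t  //  not p, t.
              branch 2.1.2.1 (add p, not t):
                × closes — contains both t and not t.
              branch 2.1.2.2 (add not p, t):
                ○ open, literals {p=false, t=true}.
      branch 2.2 (add not t, not t):
        ((p iff t) iff not t): β-rule — branch into (p iff t), not t  //  not (p iff t), not not t.
          branch 2.2.1 (add (p iff t), not t):
            (p iff t): β-rule — branch into p, t  //  not p, not t.
              branch 2.2.1.1 (add p, t):
                × closes — contains both t and not t.
              branch 2.2.1.2 (add not p, not t):
                ○ open, literals {p=false, t=false}.
          branch 2.2.2 (add not (p iff t), not not t):
            × closes — contains both t and not t.
5 branches closed, 3 open.
An open branch gives a countermodel: t=false (unmentioned atoms arbitrary); the premises hold there but the conclusion fails.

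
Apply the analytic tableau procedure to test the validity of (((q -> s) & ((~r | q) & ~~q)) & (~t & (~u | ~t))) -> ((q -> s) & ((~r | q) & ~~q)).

Valid

Assume the negation and expand:
Initial set: {~((((q -> s) & ((~r | q) & ~~q)) & (~t & (~u | ~t))) -> ((q -> s) & ((~r | q) & ~~q)))}.
~((((q -> s) & ((~r | q) & ~~q)) & (~t & (~u | ~t))) -> ((q -> s) & ((~r | q) & ~~q))): α-rule — add (((q -> s) & ((~r | q) & ~~q)) & (~t & (~u | ~t))), ~((q -> s) & ((~r | q) & ~~q)).
(((q -> s) & ((~r | q) & ~~q)) & (~t & (~u | ~t))): α-rule — add ((q -> s) & ((~r | q) & ~~q)), (~t & (~u | ~t)).
((q -> s) & ((~r | q) & ~~q)): α-rule — add (q -> s), ((~r | q) & ~~q).
(~t & (~u | ~t)): α-rule — add ~t, (~u | ~t).
((~r | q) & ~~q): α-rule — add (~r | q), ~~q.
~~q: drop double negation, giving q.
~((q -> s) & ((~r | q) & ~~q)): β-rule — branch into ~(q -> s)  //  ~((~r | q) & ~~q).
  branch 1 (add ~(q -> s)):
    ~(q -> s): α-rule — add q, ~s.
    (q -> s): β-rule — branch into ~q  //  s.
      branch 1.1 (add ~q):
        × closes — contains both q and ~q.
      branch 1.2 (add s):
        × closes — contains both s and ~s.
  branch 2 (add ~((~r | q) & ~~q)):
    (q -> s): β-rule — branch into ~q  //  s.
      branch 2.1 (add ~q):
        × closes — contains both q and ~q.
      branch 2.2 (add s):
        (~u | ~t): β-rule — branch into ~u  //  ~t.
          branch 2.2.1 (add ~u):
            (~r | q): β-rule — branch into ~r  //  q.
              branch 2.2.1.1 (add ~r):
                ~((~r | q) & ~~q): β-rule — branch into ~(~r | q)  //  ~~~q.
                  branch 2.2.1.1.1 (add ~(~r | q)):
                    ~(~r | q): α-rule — add ~~r, ~q.
                    × closes — contains both r and ~r.
                  branch 2.2.1.1.2 (add ~~~q):
                    ~~~q: drop double negation, giving ~q.
                    × closes — contains both q and ~q.
              branch 2.2.1.2 (add q):
                ~((~r | q) & ~~q): β-rule — branch into ~(~r | q)  //  ~~~q.
                  branch 2.2.1.2.1 (add ~(~r | q)):
                    ~(~r | q): α-rule — add ~~r, ~q.
                    × closes — contains both q and ~q.
                  branch 2.2.1.2.2 (add ~~~q):
                    ~~~q: drop double negation, giving ~q.
                    × closes — contains both q and ~q.
          branch 2.2.2 (add ~t):
            (~r | q): β-rule — branch into ~r  //  q.
              branch 2.2.2.1 (add ~r):
                ~((~r | q) & ~~q): β-rule — branch into ~(~r | q)  //  ~~~q.
                  branch 2.2.2.1.1 (add ~(~r | q)):
                    ~(~r | q): α-rule — add ~~r, ~q.
                    × closes — contains both r and ~r.
                  branch 2.2.2.1.2 (add ~~~q):
                    ~~~q: drop double negation, giving ~q.
                    × closes — contains both q and ~q.
              branch 2.2.2.2 (add q):
                ~((~r | q) & ~~q): β-rule — branch into ~(~r | q)  //  ~~~q.
                  branch 2.2.2.2.1 (add ~(~r | q)):
                    ~(~r | q): α-rule — add ~~r, ~q.
                    × closes — contains both q and ~q.
                  branch 2.2.2.2.2 (add ~~~q):
                    ~~~q: drop double negation, giving ~q.
                    × closes — contains both q and ~q.
All 11 branches close.
Every branch closed, so the negation is unsatisfiable and the formula is valid.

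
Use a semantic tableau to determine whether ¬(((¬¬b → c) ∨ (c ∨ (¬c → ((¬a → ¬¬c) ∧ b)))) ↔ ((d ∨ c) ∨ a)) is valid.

Assume the negation and expand:
Initial set: {¬¬(((¬¬b → c) ∨ (c ∨ (¬c → ((¬a → ¬¬c) ∧ b)))) ↔ ((d ∨ c) ∨ a))}.
¬¬(((¬¬b → c) ∨ (c ∨ (¬c → ((¬a → ¬¬c) ∧ b)))) ↔ ((d ∨ c) ∨ a)): β-rule — branch into ((¬¬b → c) ∨ (c ∨ (¬c → ((¬a → ¬¬c) ∧ b)))), ((d ∨ c) ∨ a)  //  ¬((¬¬b → c) ∨ (c ∨ (¬c → ((¬a → ¬¬c) ∧ b)))), ¬((d ∨ c) ∨ a).
  branch 1 (add ((¬¬b → c) ∨ (c ∨ (¬c → ((¬a → ¬¬c) ∧ b)))), ((d ∨ c) ∨ a)):
    ((¬¬b → c) ∨ (c ∨ (¬c → ((¬a → ¬¬c) ∧ b)))): β-rule — branch into (¬¬b → c)  //  (c ∨ (¬c → ((¬a → ¬¬c) ∧ b))).
      branch 1.1 (add (¬¬b → c)):
        ((d ∨ c) ∨ a): β-rule — branch into (d ∨ c)  //  a.
          branch 1.1.1 (add (d ∨ c)):
            (¬¬b → c): β-rule — branch into ¬¬¬b  //  c.
              branch 1.1.1.1 (add ¬¬¬b):
                ¬¬¬b: drop double negation, giving ¬b.
                (d ∨ c): β-rule — branch into d  //  c.
                  branch 1.1.1.1.1 (add d):
                    ○ open, literals {b=false, d=true}.
                  branch 1.1.1.1.2 (add c):
                    ○ open, literals {b=false, c=true}.
              branch 1.1.1.2 (add c):
                (d ∨ c): β-rule — branch into d  //  c.
                  branch 1.1.1.2.1 (add d):
                    ○ open, literals {c=true, d=true}.
                  branch 1.1.1.2.2 (add c):
                    ○ open, literals {c=true}.
          branch 1.1.2 (add a):
            (¬¬b → c): β-rule — branch into ¬¬¬b  //  c.
              branch 1.1.2.1 (add ¬¬¬b):
                ¬¬¬b: drop double negation, giving ¬b.
                ○ open, literals {a=true, b=false}.
              branch 1.1.2.2 (add c):
                ○ open, literals {a=true, c=true}.
      branch 1.2 (add (c ∨ (¬c → ((¬a → ¬¬c) ∧ b)))):
        ((d ∨ c) ∨ a): β-rule — branch into (d ∨ c)  //  a.
          branch 1.2.1 (add (d ∨ c)):
            (c ∨ (¬c → ((¬a → ¬¬c) ∧ b))): β-rule — branch into c  //  (¬c → ((¬a → ¬¬c) ∧ b)).
              branch 1.2.1.1 (add c):
                (d ∨ c): β-rule — branch into d  //  c.
                  branch 1.2.1.1.1 (add d):
                    ○ open, literals {c=true, d=true}.
                  branch 1.2.1.1.2 (add c):
                    ○ open, literals {c=true}.
              branch 1.2.1.2 (add (¬c → ((¬a → ¬¬c) ∧ b))):
                (d ∨ c): β-rule — branch into d  //  c.
                  branch 1.2.1.2.1 (add d):
                    (¬c → ((¬a → ¬¬c) ∧ b)): β-rule — branch into ¬¬c  //  ((¬a → ¬¬c) ∧ b).
                      branch 1.2.1.2.1.1 (add ¬¬c):
                        ○ open, literals {c=true, d=true}.
                      branch 1.2.1.2.1.2 (add ((¬a → ¬¬c) ∧ b)):
                        ((¬a → ¬¬c) ∧ b): α-rule — add (¬a → ¬¬c), b.
                        (¬a → ¬¬c): β-rule — branch into ¬¬a  //  ¬¬c.
                          branch 1.2.1.2.1.2.1 (add ¬¬a):
                            ○ open, literals {a=true, b=true, d=true}.
                          branch 1.2.1.2.1.2.2 (add ¬¬c):
                            ¬¬c: drop double negation, giving c.
                            ○ open, literals {b=true, c=true, d=true}.
                  branch 1.2.1.2.2 (add c):
                    (¬c → ((¬a → ¬¬c) ∧ b)): β-rule — branch into ¬¬c  //  ((¬a → ¬¬c) ∧ b).
                      branch 1.2.1.2.2.1 (add ¬¬c):
                        ○ open, literals {c=true}.
                      branch 1.2.1.2.2.2 (add ((¬a → ¬¬c) ∧ b)):
                        ((¬a → ¬¬c) ∧ b): α-rule — add (¬a → ¬¬c), b.
                        (¬a → ¬¬c): β-rule — branch into ¬¬a  //  ¬¬c.
                          branch 1.2.1.2.2.2.1 (add ¬¬a):
                            ○ open, literals {a=true, b=true, c=true}.
                          branch 1.2.1.2.2.2.2 (add ¬¬c):
                            ¬¬c: drop double negation, giving c.
                            ○ open, literals {b=true, c=true}.
          branch 1.2.2 (add a):
            (c ∨ (¬c → ((¬a → ¬¬c) ∧ b))): β-rule — branch into c  //  (¬c → ((¬a → ¬¬c) ∧ b)).
              branch 1.2.2.1 (add c):
                ○ open, literals {a=true, c=true}.
              branch 1.2.2.2 (add (¬c → ((¬a → ¬¬c) ∧ b))):
                (¬c → ((¬a → ¬¬c) ∧ b)): β-rule — branch into ¬¬c  //  ((¬a → ¬¬c) ∧ b).
                  branch 1.2.2.2.1 (add ¬¬c):
                    ○ open, literals {a=true, c=true}.
                  branch 1.2.2.2.2 (add ((¬a → ¬¬c) ∧ b)):
                    ((¬a → ¬¬c) ∧ b): α-rule — add (¬a → ¬¬c), b.
                    (¬a → ¬¬c): β-rule — branch into ¬¬a  //  ¬¬c.
                      branch 1.2.2.2.2.1 (add ¬¬a):
                        ○ open, literals {a=true, b=true}.
                      branch 1.2.2.2.2.2 (add ¬¬c):
                        ¬¬c: drop double negation, giving c.
                        ○ open, literals {a=true, b=true, c=true}.
  branch 2 (add ¬((¬¬b → c) ∨ (c ∨ (¬c → ((¬a → ¬¬c) ∧ b)))), ¬((d ∨ c) ∨ a)):
    ¬((¬¬b → c) ∨ (c ∨ (¬c → ((¬a → ¬¬c) ∧ b)))): α-rule — add ¬(¬¬b → c), ¬(c ∨ (¬c → ((¬a → ¬¬c) ∧ b))).
    ¬((d ∨ c) ∨ a): α-rule — add ¬(d ∨ c), ¬a.
    ¬(¬¬b → c): α-rule — add ¬¬b, ¬c.
    ¬(c ∨ (¬c → ((¬a → ¬¬c) ∧ b))): α-rule — add ¬c, ¬(¬c → ((¬a → ¬¬c) ∧ b)).
    ¬(d ∨ c): α-rule — add ¬d, ¬c.
    ¬¬b: drop double negation, giving b.
    ¬(¬c → ((¬a → ¬¬c) ∧ b)): α-rule — add ¬c, ¬((¬a → ¬¬c) ∧ b).
    ¬((¬a → ¬¬c) ∧ b): β-rule — branch into ¬(¬a → ¬¬c)  //  ¬b.
      branch 2.1 (add ¬(¬a → ¬¬c)):
        ¬(¬a → ¬¬c): α-rule — add ¬a, ¬¬¬c.
        ¬¬¬c: drop double negation, giving ¬c.
        ○ open, literals {a=false, b=true, c=false, d=false}.
      branch 2.2 (add ¬b):
        × closes — contains both b and ¬b.
1 branch closed, 19 open.
An open branch gives a countermodel: b=false, d=true (unmentioned atoms arbitrary); under it the original formula is false.

Not valid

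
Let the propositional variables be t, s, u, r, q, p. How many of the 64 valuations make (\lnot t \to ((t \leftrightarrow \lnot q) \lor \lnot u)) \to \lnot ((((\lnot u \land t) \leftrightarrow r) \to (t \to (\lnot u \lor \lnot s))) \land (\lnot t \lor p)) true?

26

Initial set: {((\lnot t \to ((t \leftrightarrow \lnot q) \lor \lnot u)) \to \lnot ((((\lnot u \land t) \leftrightarrow r) \to (t \to (\lnot u \lor \lnot s))) \land (\lnot t \lor p)))}.
((\lnot t \to ((t \leftrightarrow \lnot q) \lor \lnot u)) \to \lnot ((((\lnot u \land t) \leftrightarrow r) \to (t \to (\lnot u \lor \lnot s))) \land (\lnot t \lor p))): β-rule — branch into \lnot (\lnot t \to ((t \leftrightarrow \lnot q) \lor \lnot u))  //  \lnot ((((\lnot u \land t) \leftrightarrow r) \to (t \to (\lnot u \lor \lnot s))) \land (\lnot t \lor p)).
  branch 1 (add \lnot (\lnot t \to ((t \leftrightarrow \lnot q) \lor \lnot u))):
    \lnot (\lnot t \to ((t \leftrightarrow \lnot q) \lor \lnot u)): α-rule — add \lnot t, \lnot ((t \leftrightarrow \lnot q) \lor \lnot u).
    \lnot ((t \leftrightarrow \lnot q) \lor \lnot u): α-rule — add \lnot (t \leftrightarrow \lnot q), \lnot \lnot u.
    \lnot (t \leftrightarrow \lnot q): β-rule — branch into t, \lnot \lnot q  //  \lnot t, \lnot q.
      branch 1.1 (add t, \lnot \lnot q):
        × closes — contains both t and \lnot t.
      branch 1.2 (add \lnot t, \lnot q):
        ○ open, literals {q=0, t=0, u=1}.
  branch 2 (add \lnot ((((\lnot u \land t) \leftrightarrow r) \to (t \to (\lnot u \lor \lnot s))) \land (\lnot t \lor p))):
    \lnot ((((\lnot u \land t) \leftrightarrow r) \to (t \to (\lnot u \lor \lnot s))) \land (\lnot t \lor p)): β-rule — branch into \lnot (((\lnot u \land t) \leftrightarrow r) \to (t \to (\lnot u \lor \lnot s)))  //  \lnot (\lnot t \lor p).
      branch 2.1 (add \lnot (((\lnot u \land t) \leftrightarrow r) \to (t \to (\lnot u \lor \lnot s)))):
        \lnot (((\lnot u \land t) \leftrightarrow r) \to (t \to (\lnot u \lor \lnot s))): α-rule — add ((\lnot u \land t) \leftrightarrow r), \lnot (t \to (\lnot u \lor \lnot s)).
        \lnot (t \to (\lnot u \lor \lnot s)): α-rule — add t, \lnot (\lnot u \lor \lnot s).
        \lnot (\lnot u \lor \lnot s): α-rule — add \lnot \lnot u, \lnot \lnot s.
        ((\lnot u \land t) \leftrightarrow r): β-rule — branch into (\lnot u \land t), r  //  \lnot (\lnot u \land t), \lnot r.
          branch 2.1.1 (add (\lnot u \land t), r):
            (\lnot u \land t): α-rule — add \lnot u, t.
            × closes — contains both u and \lnot u.
          branch 2.1.2 (add \lnot (\lnot u \land t), \lnot r):
            \lnot (\lnot u \land t): β-rule — branch into \lnot \lnot u  //  \lnot t.
              branch 2.1.2.1 (add \lnot \lnot u):
                ○ open, literals {r=0, s=1, t=1, u=1}.
              branch 2.1.2.2 (add \lnot t):
                × closes — contains both t and \lnot t.
      branch 2.2 (add \lnot (\lnot t \lor p)):
        \lnot (\lnot t \lor p): α-rule — add \lnot \lnot t, \lnot p.
        ○ open, literals {p=0, t=1}.
3 branches closed, 3 open.
Each open branch fixes some atoms; the unmentioned ones are free. Counting distinct full assignments: branch {q=0, t=0, u=1} (s, r, p) contributes 8 new; branch {r=0, s=1, t=1, u=1} (q, p) contributes 4 new; branch {p=0, t=1} (s, u, r, q) contributes 14 new. Total: 26.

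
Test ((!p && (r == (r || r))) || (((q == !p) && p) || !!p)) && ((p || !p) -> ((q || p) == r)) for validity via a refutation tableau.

Assume the negation and expand:
Initial set: {!(((!p && (r == (r || r))) || (((q == !p) && p) || !!p)) && ((p || !p) -> ((q || p) == r)))}.
!(((!p && (r == (r || r))) || (((q == !p) && p) || !!p)) && ((p || !p) -> ((q || p) == r))): β-rule — branch into !((!p && (r == (r || r))) || (((q == !p) && p) || !!p))  //  !((p || !p) -> ((q || p) == r)).
  branch 1 (add !((!p && (r == (r || r))) || (((q == !p) && p) || !!p))):
    !((!p && (r == (r || r))) || (((q == !p) && p) || !!p)): α-rule — add !(!p && (r == (r || r))), !(((q == !p) && p) || !!p).
    !(((q == !p) && p) || !!p): α-rule — add !((q == !p) && p), !!!p.
    !!!p: drop double negation, giving !p.
    !(!p && (r == (r || r))): β-rule — branch into !!p  //  !(r == (r || r)).
      branch 1.1 (add !!p):
        × closes — contains both p and !p.
      branch 1.2 (add !(r == (r || r))):
        !((q == !p) && p): β-rule — branch into !(q == !p)  //  !p.
          branch 1.2.1 (add !(q == !p)):
            !(r == (r || r)): β-rule — branch into r, !(r || r)  //  !r, (r || r).
              branch 1.2.1.1 (add r, !(r || r)):
                !(r || r): α-rule — add !r, !r.
                × closes — contains both r and !r.
              branch 1.2.1.2 (add !r, (r || r)):
                !(q == !p): β-rule — branch into q, !!p  //  !q, !p.
                  branch 1.2.1.2.1 (add q, !!p):
                    × closes — contains both p and !p.
                  branch 1.2.1.2.2 (add !q, !p):
                    (r || r): β-rule — branch into r  //  r.
                      branch 1.2.1.2.2.1 (add r):
                        × closes — contains both r and !r.
                      branch 1.2.1.2.2.2 (add r):
                        × closes — contains both r and !r.
          branch 1.2.2 (add !p):
            !(r == (r || r)): β-rule — branch into r, !(r || r)  //  !r, (r || r).
              branch 1.2.2.1 (add r, !(r || r)):
                !(r || r): α-rule — add !r, !r.
                × closes — contains both r and !r.
              branch 1.2.2.2 (add !r, (r || r)):
                (r || r): β-rule — branch into r  //  r.
                  branch 1.2.2.2.1 (add r):
                    × closes — contains both r and !r.
                  branch 1.2.2.2.2 (add r):
                    × closes — contains both r and !r.
  branch 2 (add !((p || !p) -> ((q || p) == r))):
    !((p || !p) -> ((q || p) == r)): α-rule — add (p || !p), !((q || p) == r).
    (p || !p): β-rule — branch into p  //  !p.
      branch 2.1 (add p):
        !((q || p) == r): β-rule — branch into (q || p), !r  //  !(q || p), r.
          branch 2.1.1 (add (q || p), !r):
            (q || p): β-rule — branch into q  //  p.
              branch 2.1.1.1 (add q):
                ○ open, literals {p=true, q=true, r=false}.
              branch 2.1.1.2 (add p):
                ○ open, literals {p=true, r=false}.
          branch 2.1.2 (add !(q || p), r):
            !(q || p): α-rule — add !q, !p.
            × closes — contains both p and !p.
      branch 2.2 (add !p):
        !((q || p) == r): β-rule — branch into (q || p), !r  //  !(q || p), r.
          branch 2.2.1 (add (q || p), !r):
            (q || p): β-rule — branch into q  //  p.
              branch 2.2.1.1 (add q):
                ○ open, literals {p=false, q=true, r=false}.
              branch 2.2.1.2 (add p):
                × closes — contains both p and !p.
          branch 2.2.2 (add !(q || p), r):
            !(q || p): α-rule — add !q, !p.
            ○ open, literals {p=false, q=false, r=true}.
10 branches closed, 4 open.
An open branch gives a countermodel: p=true, q=true, r=false (unmentioned atoms arbitrary); under it the original formula is false.

Not valid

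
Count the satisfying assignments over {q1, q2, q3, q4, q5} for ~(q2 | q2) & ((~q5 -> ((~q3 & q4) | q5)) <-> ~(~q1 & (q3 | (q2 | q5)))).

Initial set: {(~(q2 | q2) & ((~q5 -> ((~q3 & q4) | q5)) <-> ~(~q1 & (q3 | (q2 | q5)))))}.
(~(q2 | q2) & ((~q5 -> ((~q3 & q4) | q5)) <-> ~(~q1 & (q3 | (q2 | q5))))): α-rule — add ~(q2 | q2), ((~q5 -> ((~q3 & q4) | q5)) <-> ~(~q1 & (q3 | (q2 | q5)))).
~(q2 | q2): α-rule — add ~q2, ~q2.
((~q5 -> ((~q3 & q4) | q5)) <-> ~(~q1 & (q3 | (q2 | q5)))): β-rule — branch into (~q5 -> ((~q3 & q4) | q5)), ~(~q1 & (q3 | (q2 | q5)))  //  ~(~q5 -> ((~q3 & q4) | q5)), ~~(~q1 & (q3 | (q2 | q5))).
  branch 1 (add (~q5 -> ((~q3 & q4) | q5)), ~(~q1 & (q3 | (q2 | q5)))):
    (~q5 -> ((~q3 & q4) | q5)): β-rule — branch into ~~q5  //  ((~q3 & q4) | q5).
      branch 1.1 (add ~~q5):
        ~(~q1 & (q3 | (q2 | q5))): β-rule — branch into ~~q1  //  ~(q3 | (q2 | q5)).
          branch 1.1.1 (add ~~q1):
            ○ open, literals {q1=1, q2=0, q5=1}.
          branch 1.1.2 (add ~(q3 | (q2 | q5))):
            ~(q3 | (q2 | q5)): α-rule — add ~q3, ~(q2 | q5).
            ~(q2 | q5): α-rule — add ~q2, ~q5.
            × closes — contains both q5 and ~q5.
      branch 1.2 (add ((~q3 & q4) | q5)):
        ~(~q1 & (q3 | (q2 | q5))): β-rule — branch into ~~q1  //  ~(q3 | (q2 | q5)).
          branch 1.2.1 (add ~~q1):
            ((~q3 & q4) | q5): β-rule — branch into (~q3 & q4)  //  q5.
              branch 1.2.1.1 (add (~q3 & q4)):
                (~q3 & q4): α-rule — add ~q3, q4.
                ○ open, literals {q1=1, q2=0, q3=0, q4=1}.
              branch 1.2.1.2 (add q5):
                ○ open, literals {q1=1, q2=0, q5=1}.
          branch 1.2.2 (add ~(q3 | (q2 | q5))):
            ~(q3 | (q2 | q5)): α-rule — add ~q3, ~(q2 | q5).
            ~(q2 | q5): α-rule — add ~q2, ~q5.
            ((~q3 & q4) | q5): β-rule — branch into (~q3 & q4)  //  q5.
              branch 1.2.2.1 (add (~q3 & q4)):
                (~q3 & q4): α-rule — add ~q3, q4.
                ○ open, literals {q2=0, q3=0, q4=1, q5=0}.
              branch 1.2.2.2 (add q5):
                × closes — contains both q5 and ~q5.
  branch 2 (add ~(~q5 -> ((~q3 & q4) | q5)), ~~(~q1 & (q3 | (q2 | q5)))):
    ~(~q5 -> ((~q3 & q4) | q5)): α-rule — add ~q5, ~((~q3 & q4) | q5).
    ~~(~q1 & (q3 | (q2 | q5))): α-rule — add ~q1, (q3 | (q2 | q5)).
    ~((~q3 & q4) | q5): α-rule — add ~(~q3 & q4), ~q5.
    (q3 | (q2 | q5)): β-rule — branch into q3  //  (q2 | q5).
      branch 2.1 (add q3):
        ~(~q3 & q4): β-rule — branch into ~~q3  //  ~q4.
          branch 2.1.1 (add ~~q3):
            ○ open, literals {q1=0, q2=0, q3=1, q5=0}.
          branch 2.1.2 (add ~q4):
            ○ open, literals {q1=0, q2=0, q3=1, q4=0, q5=0}.
      branch 2.2 (add (q2 | q5)):
        ~(~q3 & q4): β-rule — branch into ~~q3  //  ~q4.
          branch 2.2.1 (add ~~q3):
            (q2 | q5): β-rule — branch into q2  //  q5.
              branch 2.2.1.1 (add q2):
                × closes — contains both q2 and ~q2.
              branch 2.2.1.2 (add q5):
                × closes — contains both q5 and ~q5.
          branch 2.2.2 (add ~q4):
            (q2 | q5): β-rule — branch into q2  //  q5.
              branch 2.2.2.1 (add q2):
                × closes — contains both q2 and ~q2.
              branch 2.2.2.2 (add q5):
                × closes — contains both q5 and ~q5.
6 branches closed, 6 open.
Each open branch fixes some atoms; the unmentioned ones are free. Counting distinct full assignments: branch {q1=1, q2=0, q5=1} (q3, q4) contributes 4 new; branch {q1=1, q2=0, q3=0, q4=1} (q5) contributes 1 new; branch {q1=1, q2=0, q5=1} (q3, q4) contributes 0 new; branch {q2=0, q3=0, q4=1, q5=0} (q1) contributes 1 new; branch {q1=0, q2=0, q3=1, q5=0} (q4) contributes 2 new; branch {q1=0, q2=0, q3=1, q4=0, q5=0} (none free) contributes 0 new. Total: 8.

8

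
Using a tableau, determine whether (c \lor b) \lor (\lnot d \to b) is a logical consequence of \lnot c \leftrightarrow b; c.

Initial set: {(\lnot c \leftrightarrow b); c; \lnot ((c \lor b) \lor (\lnot d \to b))}.
\lnot ((c \lor b) \lor (\lnot d \to b)): α-rule — add \lnot (c \lor b), \lnot (\lnot d \to b).
\lnot (c \lor b): α-rule — add \lnot c, \lnot b.
× closes — contains both c and \lnot c.
All 1 branch closes.
Every branch closed, so the premises entail the conclusion.

Yes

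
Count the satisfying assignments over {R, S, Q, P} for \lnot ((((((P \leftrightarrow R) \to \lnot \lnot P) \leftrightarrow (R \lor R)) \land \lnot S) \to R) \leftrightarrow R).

Initial set: {\lnot ((((((P \leftrightarrow R) \to \lnot \lnot P) \leftrightarrow (R \lor R)) \land \lnot S) \to R) \leftrightarrow R)}.
\lnot ((((((P \leftrightarrow R) \to \lnot \lnot P) \leftrightarrow (R \lor R)) \land \lnot S) \to R) \leftrightarrow R): β-rule — branch into (((((P \leftrightarrow R) \to \lnot \lnot P) \leftrightarrow (R \lor R)) \land \lnot S) \to R), \lnot R  //  \lnot (((((P \leftrightarrow R) \to \lnot \lnot P) \leftrightarrow (R \lor R)) \land \lnot S) \to R), R.
  branch 1 (add (((((P \leftrightarrow R) \to \lnot \lnot P) \leftrightarrow (R \lor R)) \land \lnot S) \to R), \lnot R):
    (((((P \leftrightarrow R) \to \lnot \lnot P) \leftrightarrow (R \lor R)) \land \lnot S) \to R): β-rule — branch into \lnot ((((P \leftrightarrow R) \to \lnot \lnot P) \leftrightarrow (R \lor R)) \land \lnot S)  //  R.
      branch 1.1 (add \lnot ((((P \leftrightarrow R) \to \lnot \lnot P) \leftrightarrow (R \lor R)) \land \lnot S)):
        \lnot ((((P \leftrightarrow R) \to \lnot \lnot P) \leftrightarrow (R \lor R)) \land \lnot S): β-rule — branch into \lnot (((P \leftrightarrow R) \to \lnot \lnot P) \leftrightarrow (R \lor R))  //  \lnot \lnot S.
          branch 1.1.1 (add \lnot (((P \leftrightarrow R) \to \lnot \lnot P) \leftrightarrow (R \lor R))):
            \lnot (((P \leftrightarrow R) \to \lnot \lnot P) \leftrightarrow (R \lor R)): β-rule — branch into ((P \leftrightarrow R) \to \lnot \lnot P), \lnot (R \lor R)  //  \lnot ((P \leftrightarrow R) \to \lnot \lnot P), (R \lor R).
              branch 1.1.1.1 (add ((P \leftrightarrow R) \to \lnot \lnot P), \lnot (R \lor R)):
                \lnot (R \lor R): α-rule — add \lnot R, \lnot R.
                ((P \leftrightarrow R) \to \lnot \lnot P): β-rule — branch into \lnot (P \leftrightarrow R)  //  \lnot \lnot P.
                  branch 1.1.1.1.1 (add \lnot (P \leftrightarrow R)):
                    \lnot (P \leftrightarrow R): β-rule — branch into P, \lnot R  //  \lnot P, R.
                      branch 1.1.1.1.1.1 (add P, \lnot R):
                        ○ open, literals {P=true, R=false}.
                      branch 1.1.1.1.1.2 (add \lnot P, R):
                        × closes — contains both R and \lnot R.
                  branch 1.1.1.1.2 (add \lnot \lnot P):
                    \lnot \lnot P: drop double negation, giving P.
                    ○ open, literals {P=true, R=false}.
              branch 1.1.1.2 (add \lnot ((P \leftrightarrow R) \to \lnot \lnot P), (R \lor R)):
                \lnot ((P \leftrightarrow R) \to \lnot \lnot P): α-rule — add (P \leftrightarrow R), \lnot \lnot \lnot P.
                \lnot \lnot \lnot P: drop double negation, giving \lnot P.
                (R \lor R): β-rule — branch into R  //  R.
                  branch 1.1.1.2.1 (add R):
                    × closes — contains both R and \lnot R.
                  branch 1.1.1.2.2 (add R):
                    × closes — contains both R and \lnot R.
          branch 1.1.2 (add \lnot \lnot S):
            ○ open, literals {R=false, S=true}.
      branch 1.2 (add R):
        × closes — contains both R and \lnot R.
  branch 2 (add \lnot (((((P \leftrightarrow R) \to \lnot \lnot P) \leftrightarrow (R \lor R)) \land \lnot S) \to R), R):
    \lnot (((((P \leftrightarrow R) \to \lnot \lnot P) \leftrightarrow (R \lor R)) \land \lnot S) \to R): α-rule — add ((((P \leftrightarrow R) \to \lnot \lnot P) \leftrightarrow (R \lor R)) \land \lnot S), \lnot R.
    × closes — contains both R and \lnot R.
5 branches closed, 3 open.
Each open branch fixes some atoms; the unmentioned ones are free. Counting distinct full assignments: branch {P=true, R=false} (S, Q) contributes 4 new; branch {P=true, R=false} (S, Q) contributes 0 new; branch {R=false, S=true} (Q, P) contributes 2 new. Total: 6.

6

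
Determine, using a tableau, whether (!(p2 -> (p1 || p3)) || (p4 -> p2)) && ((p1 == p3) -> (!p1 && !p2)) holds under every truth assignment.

Assume the negation and expand:
Initial set: {!((!(p2 -> (p1 || p3)) || (p4 -> p2)) && ((p1 == p3) -> (!p1 && !p2)))}.
!((!(p2 -> (p1 || p3)) || (p4 -> p2)) && ((p1 == p3) -> (!p1 && !p2))): β-rule — branch into !(!(p2 -> (p1 || p3)) || (p4 -> p2))  //  !((p1 == p3) -> (!p1 && !p2)).
  branch 1 (add !(!(p2 -> (p1 || p3)) || (p4 -> p2))):
    !(!(p2 -> (p1 || p3)) || (p4 -> p2)): α-rule — add !!(p2 -> (p1 || p3)), !(p4 -> p2).
    !(p4 -> p2): α-rule — add p4, !p2.
    !!(p2 -> (p1 || p3)): β-rule — branch into !p2  //  (p1 || p3).
      branch 1.1 (add !p2):
        ○ open, literals {p2=0, p4=1}.
      branch 1.2 (add (p1 || p3)):
        (p1 || p3): β-rule — branch into p1  //  p3.
          branch 1.2.1 (add p1):
            ○ open, literals {p1=1, p2=0, p4=1}.
          branch 1.2.2 (add p3):
            ○ open, literals {p2=0, p3=1, p4=1}.
  branch 2 (add !((p1 == p3) -> (!p1 && !p2))):
    !((p1 == p3) -> (!p1 && !p2)): α-rule — add (p1 == p3), !(!p1 && !p2).
    (p1 == p3): β-rule — branch into p1, p3  //  !p1, !p3.
      branch 2.1 (add p1, p3):
        !(!p1 && !p2): β-rule — branch into !!p1  //  !!p2.
          branch 2.1.1 (add !!p1):
            ○ open, literals {p1=1, p3=1}.
          branch 2.1.2 (add !!p2):
            ○ open, literals {p1=1, p2=1, p3=1}.
      branch 2.2 (add !p1, !p3):
        !(!p1 && !p2): β-rule — branch into !!p1  //  !!p2.
          branch 2.2.1 (add !!p1):
            × closes — contains both p1 and !p1.
          branch 2.2.2 (add !!p2):
            ○ open, literals {p1=0, p2=1, p3=0}.
1 branch closed, 6 open.
An open branch gives a countermodel: p2=0, p4=1 (unmentioned atoms arbitrary); under it the original formula is false.

Not valid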